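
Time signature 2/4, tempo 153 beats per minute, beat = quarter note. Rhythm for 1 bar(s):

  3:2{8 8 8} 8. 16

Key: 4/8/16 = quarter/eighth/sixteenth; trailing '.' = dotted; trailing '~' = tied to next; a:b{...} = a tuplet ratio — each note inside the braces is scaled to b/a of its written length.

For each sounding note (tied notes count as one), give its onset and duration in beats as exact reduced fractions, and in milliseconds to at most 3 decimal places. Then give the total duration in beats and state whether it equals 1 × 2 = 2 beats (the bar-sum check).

1) 0.0ms=0b +130.719ms=1/3b
2) 130.719ms=1/3b +130.719ms=1/3b
3) 261.438ms=2/3b +130.719ms=1/3b
4) 392.157ms=1b +294.118ms=3/4b
5) 686.275ms=7/4b +98.039ms=1/4b
Σ=2b of 2 (153bpm 2/4) — PASS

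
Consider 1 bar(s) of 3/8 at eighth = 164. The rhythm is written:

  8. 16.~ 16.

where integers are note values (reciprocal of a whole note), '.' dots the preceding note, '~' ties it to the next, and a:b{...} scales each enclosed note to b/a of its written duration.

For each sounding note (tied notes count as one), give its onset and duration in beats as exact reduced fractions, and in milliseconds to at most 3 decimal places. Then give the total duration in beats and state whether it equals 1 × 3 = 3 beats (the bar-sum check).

1) 0.0ms=0b +548.78ms=3/2b
2) 548.78ms=3/2b +548.78ms=3/2b
Σ=3b of 3 (164bpm 3/8) — PASS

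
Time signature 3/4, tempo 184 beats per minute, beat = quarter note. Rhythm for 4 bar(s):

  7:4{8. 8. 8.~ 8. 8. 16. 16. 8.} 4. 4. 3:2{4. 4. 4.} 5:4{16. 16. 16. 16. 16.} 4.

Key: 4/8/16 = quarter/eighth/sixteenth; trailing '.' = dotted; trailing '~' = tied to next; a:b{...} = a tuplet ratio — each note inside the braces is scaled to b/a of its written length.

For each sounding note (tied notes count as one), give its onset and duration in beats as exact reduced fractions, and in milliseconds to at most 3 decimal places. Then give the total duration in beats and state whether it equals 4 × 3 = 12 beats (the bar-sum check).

1) 0.0ms=0b +139.752ms=3/7b
2) 139.752ms=3/7b +139.752ms=3/7b
3) 279.503ms=6/7b +279.503ms=6/7b
4) 559.006ms=12/7b +139.752ms=3/7b
5) 698.758ms=15/7b +69.876ms=3/14b
6) 768.634ms=33/14b +69.876ms=3/14b
7) 838.509ms=18/7b +139.752ms=3/7b
8) 978.261ms=3b +489.13ms=3/2b
9) 1467.391ms=9/2b +489.13ms=3/2b
10) 1956.522ms=6b +326.087ms=1b
11) 2282.609ms=7b +326.087ms=1b
12) 2608.696ms=8b +326.087ms=1b
13) 2934.783ms=9b +97.826ms=3/10b
14) 3032.609ms=93/10b +97.826ms=3/10b
15) 3130.435ms=48/5b +97.826ms=3/10b
16) 3228.261ms=99/10b +97.826ms=3/10b
17) 3326.087ms=51/5b +97.826ms=3/10b
18) 3423.913ms=21/2b +489.13ms=3/2b
Σ=12b of 12 (184bpm 3/4) — PASS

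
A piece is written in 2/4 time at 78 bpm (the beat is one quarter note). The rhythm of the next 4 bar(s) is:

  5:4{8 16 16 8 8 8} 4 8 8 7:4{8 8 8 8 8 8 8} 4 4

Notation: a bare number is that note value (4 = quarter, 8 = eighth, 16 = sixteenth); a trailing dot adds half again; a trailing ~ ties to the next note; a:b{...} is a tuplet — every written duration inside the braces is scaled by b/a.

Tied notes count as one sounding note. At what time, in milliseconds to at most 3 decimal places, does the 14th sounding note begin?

note 14 onset = 36/7b = 3956.044ms

1. 0.0ms @ 0 + 307.692ms (2/5)
2. 307.692ms @ 2/5 + 153.846ms (1/5)
3. 461.538ms @ 3/5 + 153.846ms (1/5)
4. 615.385ms @ 4/5 + 307.692ms (2/5)
5. 923.077ms @ 6/5 + 307.692ms (2/5)
6. 1230.769ms @ 8/5 + 307.692ms (2/5)
7. 1538.462ms @ 2 + 769.231ms (1)
8. 2307.692ms @ 3 + 384.615ms (1/2)
9. 2692.308ms @ 7/2 + 384.615ms (1/2)
10. 3076.923ms @ 4 + 219.78ms (2/7)
11. 3296.703ms @ 30/7 + 219.78ms (2/7)
12. 3516.484ms @ 32/7 + 219.78ms (2/7)
13. 3736.264ms @ 34/7 + 219.78ms (2/7)
14. 3956.044ms @ 36/7 + 219.78ms (2/7)
15. 4175.824ms @ 38/7 + 219.78ms (2/7)
16. 4395.604ms @ 40/7 + 219.78ms (2/7)
17. 4615.385ms @ 6 + 769.231ms (1)
18. 5384.615ms @ 7 + 769.231ms (1)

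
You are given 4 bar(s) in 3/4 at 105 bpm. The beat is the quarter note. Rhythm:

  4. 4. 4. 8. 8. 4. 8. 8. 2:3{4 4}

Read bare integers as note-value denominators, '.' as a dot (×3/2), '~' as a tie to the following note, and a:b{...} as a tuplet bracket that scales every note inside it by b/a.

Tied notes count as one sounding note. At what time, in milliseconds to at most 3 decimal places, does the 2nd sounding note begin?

note 2 onset = 3/2b = 857.143ms

1. 0.0ms @ 0 + 857.143ms (3/2)
2. 857.143ms @ 3/2 + 857.143ms (3/2)
3. 1714.286ms @ 3 + 857.143ms (3/2)
4. 2571.429ms @ 9/2 + 428.571ms (3/4)
5. 3000.0ms @ 21/4 + 428.571ms (3/4)
6. 3428.571ms @ 6 + 857.143ms (3/2)
7. 4285.714ms @ 15/2 + 428.571ms (3/4)
8. 4714.286ms @ 33/4 + 428.571ms (3/4)
9. 5142.857ms @ 9 + 857.143ms (3/2)
10. 6000.0ms @ 21/2 + 857.143ms (3/2)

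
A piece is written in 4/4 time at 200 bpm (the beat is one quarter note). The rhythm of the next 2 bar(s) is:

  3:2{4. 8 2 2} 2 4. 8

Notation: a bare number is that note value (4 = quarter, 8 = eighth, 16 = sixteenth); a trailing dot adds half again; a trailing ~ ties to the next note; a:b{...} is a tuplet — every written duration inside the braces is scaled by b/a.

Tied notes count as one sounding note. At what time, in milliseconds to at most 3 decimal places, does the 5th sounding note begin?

1. 0.0ms @ 0 + 300.0ms (1)
2. 300.0ms @ 1 + 100.0ms (1/3)
3. 400.0ms @ 4/3 + 400.0ms (4/3)
4. 800.0ms @ 8/3 + 400.0ms (4/3)
5. 1200.0ms @ 4 + 600.0ms (2)
6. 1800.0ms @ 6 + 450.0ms (3/2)
7. 2250.0ms @ 15/2 + 150.0ms (1/2)

note 5 onset = 4b = 1200.0ms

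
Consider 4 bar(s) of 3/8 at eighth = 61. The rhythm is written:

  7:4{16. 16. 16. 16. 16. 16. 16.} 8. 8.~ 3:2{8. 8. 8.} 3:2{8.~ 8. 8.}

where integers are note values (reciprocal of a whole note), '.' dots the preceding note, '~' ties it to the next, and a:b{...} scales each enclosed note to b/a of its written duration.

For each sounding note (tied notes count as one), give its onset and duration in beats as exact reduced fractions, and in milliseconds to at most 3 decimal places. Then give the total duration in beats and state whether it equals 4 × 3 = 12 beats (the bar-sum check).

1) 0.0ms=0b +421.546ms=3/7b
2) 421.546ms=3/7b +421.546ms=3/7b
3) 843.091ms=6/7b +421.546ms=3/7b
4) 1264.637ms=9/7b +421.546ms=3/7b
5) 1686.183ms=12/7b +421.546ms=3/7b
6) 2107.728ms=15/7b +421.546ms=3/7b
7) 2529.274ms=18/7b +421.546ms=3/7b
8) 2950.82ms=3b +1475.41ms=3/2b
9) 4426.23ms=9/2b +2459.016ms=5/2b
10) 6885.246ms=7b +983.607ms=1b
11) 7868.852ms=8b +983.607ms=1b
12) 8852.459ms=9b +1967.213ms=2b
13) 10819.672ms=11b +983.607ms=1b
Σ=12b of 12 (61bpm 3/8) — PASS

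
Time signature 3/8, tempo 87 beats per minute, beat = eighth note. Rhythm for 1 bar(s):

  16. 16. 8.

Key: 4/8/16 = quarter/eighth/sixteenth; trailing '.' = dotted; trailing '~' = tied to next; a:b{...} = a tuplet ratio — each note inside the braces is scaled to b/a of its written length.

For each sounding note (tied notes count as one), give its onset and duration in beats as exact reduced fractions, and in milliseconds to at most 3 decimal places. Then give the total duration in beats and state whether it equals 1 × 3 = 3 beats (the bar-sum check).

1) 0.0ms=0b +517.241ms=3/4b
2) 517.241ms=3/4b +517.241ms=3/4b
3) 1034.483ms=3/2b +1034.483ms=3/2b
Σ=3b of 3 (87bpm 3/8) — PASS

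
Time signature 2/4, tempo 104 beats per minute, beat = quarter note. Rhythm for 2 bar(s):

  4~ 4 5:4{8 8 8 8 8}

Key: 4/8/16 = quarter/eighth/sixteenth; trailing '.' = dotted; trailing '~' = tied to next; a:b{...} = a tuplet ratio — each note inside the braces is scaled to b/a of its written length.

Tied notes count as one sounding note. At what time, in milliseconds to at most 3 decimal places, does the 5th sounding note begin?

1. 0.0ms @ 0 + 1153.846ms (2)
2. 1153.846ms @ 2 + 230.769ms (2/5)
3. 1384.615ms @ 12/5 + 230.769ms (2/5)
4. 1615.385ms @ 14/5 + 230.769ms (2/5)
5. 1846.154ms @ 16/5 + 230.769ms (2/5)
6. 2076.923ms @ 18/5 + 230.769ms (2/5)

note 5 onset = 16/5b = 1846.154ms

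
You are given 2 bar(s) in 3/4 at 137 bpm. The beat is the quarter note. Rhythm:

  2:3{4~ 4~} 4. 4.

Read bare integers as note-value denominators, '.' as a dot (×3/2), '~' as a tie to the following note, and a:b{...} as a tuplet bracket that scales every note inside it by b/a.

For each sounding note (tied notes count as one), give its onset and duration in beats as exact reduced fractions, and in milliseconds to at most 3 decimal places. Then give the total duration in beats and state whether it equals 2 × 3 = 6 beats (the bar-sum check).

1) 0.0ms=0b +1970.803ms=9/2b
2) 1970.803ms=9/2b +656.934ms=3/2b
Σ=6b of 6 (137bpm 3/4) — PASS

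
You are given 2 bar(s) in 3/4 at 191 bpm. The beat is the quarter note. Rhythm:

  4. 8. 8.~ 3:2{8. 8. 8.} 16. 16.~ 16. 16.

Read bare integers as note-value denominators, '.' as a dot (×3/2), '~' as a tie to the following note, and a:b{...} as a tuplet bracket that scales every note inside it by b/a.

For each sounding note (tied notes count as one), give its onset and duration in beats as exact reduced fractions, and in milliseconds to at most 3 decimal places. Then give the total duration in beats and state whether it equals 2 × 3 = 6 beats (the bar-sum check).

1) 0.0ms=0b +471.204ms=3/2b
2) 471.204ms=3/2b +235.602ms=3/4b
3) 706.806ms=9/4b +392.67ms=5/4b
4) 1099.476ms=7/2b +157.068ms=1/2b
5) 1256.545ms=4b +157.068ms=1/2b
6) 1413.613ms=9/2b +117.801ms=3/8b
7) 1531.414ms=39/8b +235.602ms=3/4b
8) 1767.016ms=45/8b +117.801ms=3/8b
Σ=6b of 6 (191bpm 3/4) — PASS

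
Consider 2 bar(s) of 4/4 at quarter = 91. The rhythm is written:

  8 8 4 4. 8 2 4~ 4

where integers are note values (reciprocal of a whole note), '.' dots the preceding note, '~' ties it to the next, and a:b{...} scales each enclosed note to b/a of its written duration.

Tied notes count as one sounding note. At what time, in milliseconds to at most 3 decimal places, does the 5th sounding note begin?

note 5 onset = 7/2b = 2307.692ms

1. 0.0ms @ 0 + 329.67ms (1/2)
2. 329.67ms @ 1/2 + 329.67ms (1/2)
3. 659.341ms @ 1 + 659.341ms (1)
4. 1318.681ms @ 2 + 989.011ms (3/2)
5. 2307.692ms @ 7/2 + 329.67ms (1/2)
6. 2637.363ms @ 4 + 1318.681ms (2)
7. 3956.044ms @ 6 + 1318.681ms (2)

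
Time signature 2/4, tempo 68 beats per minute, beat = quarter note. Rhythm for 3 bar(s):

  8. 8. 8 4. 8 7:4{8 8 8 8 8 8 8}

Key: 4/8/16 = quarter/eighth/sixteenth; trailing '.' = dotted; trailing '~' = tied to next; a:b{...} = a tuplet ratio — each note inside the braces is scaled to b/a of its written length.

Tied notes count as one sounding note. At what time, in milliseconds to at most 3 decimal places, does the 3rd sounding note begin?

note 3 onset = 3/2b = 1323.529ms

1. 0.0ms @ 0 + 661.765ms (3/4)
2. 661.765ms @ 3/4 + 661.765ms (3/4)
3. 1323.529ms @ 3/2 + 441.176ms (1/2)
4. 1764.706ms @ 2 + 1323.529ms (3/2)
5. 3088.235ms @ 7/2 + 441.176ms (1/2)
6. 3529.412ms @ 4 + 252.101ms (2/7)
7. 3781.513ms @ 30/7 + 252.101ms (2/7)
8. 4033.613ms @ 32/7 + 252.101ms (2/7)
9. 4285.714ms @ 34/7 + 252.101ms (2/7)
10. 4537.815ms @ 36/7 + 252.101ms (2/7)
11. 4789.916ms @ 38/7 + 252.101ms (2/7)
12. 5042.017ms @ 40/7 + 252.101ms (2/7)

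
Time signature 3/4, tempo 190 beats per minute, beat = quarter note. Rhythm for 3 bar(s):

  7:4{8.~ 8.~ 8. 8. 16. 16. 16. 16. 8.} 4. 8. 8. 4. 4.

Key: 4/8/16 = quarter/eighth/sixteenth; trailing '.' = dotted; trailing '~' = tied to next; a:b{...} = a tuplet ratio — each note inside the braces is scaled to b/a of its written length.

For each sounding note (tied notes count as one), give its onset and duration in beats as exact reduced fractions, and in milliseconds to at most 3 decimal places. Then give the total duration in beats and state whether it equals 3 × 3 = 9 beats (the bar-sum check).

1) 0.0ms=0b +406.015ms=9/7b
2) 406.015ms=9/7b +135.338ms=3/7b
3) 541.353ms=12/7b +67.669ms=3/14b
4) 609.023ms=27/14b +67.669ms=3/14b
5) 676.692ms=15/7b +67.669ms=3/14b
6) 744.361ms=33/14b +67.669ms=3/14b
7) 812.03ms=18/7b +135.338ms=3/7b
8) 947.368ms=3b +473.684ms=3/2b
9) 1421.053ms=9/2b +236.842ms=3/4b
10) 1657.895ms=21/4b +236.842ms=3/4b
11) 1894.737ms=6b +473.684ms=3/2b
12) 2368.421ms=15/2b +473.684ms=3/2b
Σ=9b of 9 (190bpm 3/4) — PASS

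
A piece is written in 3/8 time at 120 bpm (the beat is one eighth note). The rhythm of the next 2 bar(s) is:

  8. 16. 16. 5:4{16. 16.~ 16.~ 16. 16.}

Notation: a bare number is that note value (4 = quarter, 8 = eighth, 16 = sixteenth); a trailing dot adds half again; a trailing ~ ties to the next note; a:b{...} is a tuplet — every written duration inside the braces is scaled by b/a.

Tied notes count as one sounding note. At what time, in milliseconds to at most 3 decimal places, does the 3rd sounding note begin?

note 3 onset = 9/4b = 1125.0ms

1. 0.0ms @ 0 + 750.0ms (3/2)
2. 750.0ms @ 3/2 + 375.0ms (3/4)
3. 1125.0ms @ 9/4 + 375.0ms (3/4)
4. 1500.0ms @ 3 + 300.0ms (3/5)
5. 1800.0ms @ 18/5 + 900.0ms (9/5)
6. 2700.0ms @ 27/5 + 300.0ms (3/5)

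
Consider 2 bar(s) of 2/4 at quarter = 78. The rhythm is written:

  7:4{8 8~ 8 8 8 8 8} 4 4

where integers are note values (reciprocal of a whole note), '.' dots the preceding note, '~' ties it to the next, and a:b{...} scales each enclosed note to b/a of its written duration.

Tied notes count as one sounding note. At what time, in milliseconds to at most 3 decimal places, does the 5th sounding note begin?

1. 0.0ms @ 0 + 219.78ms (2/7)
2. 219.78ms @ 2/7 + 439.56ms (4/7)
3. 659.341ms @ 6/7 + 219.78ms (2/7)
4. 879.121ms @ 8/7 + 219.78ms (2/7)
5. 1098.901ms @ 10/7 + 219.78ms (2/7)
6. 1318.681ms @ 12/7 + 219.78ms (2/7)
7. 1538.462ms @ 2 + 769.231ms (1)
8. 2307.692ms @ 3 + 769.231ms (1)

note 5 onset = 10/7b = 1098.901ms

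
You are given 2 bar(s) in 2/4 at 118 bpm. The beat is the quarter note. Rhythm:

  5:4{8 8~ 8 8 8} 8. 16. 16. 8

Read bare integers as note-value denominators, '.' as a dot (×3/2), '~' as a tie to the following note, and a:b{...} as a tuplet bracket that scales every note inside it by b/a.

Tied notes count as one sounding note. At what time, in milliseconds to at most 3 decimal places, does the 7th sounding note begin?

note 7 onset = 25/8b = 1588.983ms

1. 0.0ms @ 0 + 203.39ms (2/5)
2. 203.39ms @ 2/5 + 406.78ms (4/5)
3. 610.169ms @ 6/5 + 203.39ms (2/5)
4. 813.559ms @ 8/5 + 203.39ms (2/5)
5. 1016.949ms @ 2 + 381.356ms (3/4)
6. 1398.305ms @ 11/4 + 190.678ms (3/8)
7. 1588.983ms @ 25/8 + 190.678ms (3/8)
8. 1779.661ms @ 7/2 + 254.237ms (1/2)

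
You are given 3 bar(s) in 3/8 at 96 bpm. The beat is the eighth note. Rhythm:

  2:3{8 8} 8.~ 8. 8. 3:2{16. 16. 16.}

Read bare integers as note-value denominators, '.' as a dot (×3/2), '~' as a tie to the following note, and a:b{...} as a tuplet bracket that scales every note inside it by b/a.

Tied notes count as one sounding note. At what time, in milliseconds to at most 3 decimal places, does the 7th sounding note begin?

note 7 onset = 17/2b = 5312.5ms

1. 0.0ms @ 0 + 937.5ms (3/2)
2. 937.5ms @ 3/2 + 937.5ms (3/2)
3. 1875.0ms @ 3 + 1875.0ms (3)
4. 3750.0ms @ 6 + 937.5ms (3/2)
5. 4687.5ms @ 15/2 + 312.5ms (1/2)
6. 5000.0ms @ 8 + 312.5ms (1/2)
7. 5312.5ms @ 17/2 + 312.5ms (1/2)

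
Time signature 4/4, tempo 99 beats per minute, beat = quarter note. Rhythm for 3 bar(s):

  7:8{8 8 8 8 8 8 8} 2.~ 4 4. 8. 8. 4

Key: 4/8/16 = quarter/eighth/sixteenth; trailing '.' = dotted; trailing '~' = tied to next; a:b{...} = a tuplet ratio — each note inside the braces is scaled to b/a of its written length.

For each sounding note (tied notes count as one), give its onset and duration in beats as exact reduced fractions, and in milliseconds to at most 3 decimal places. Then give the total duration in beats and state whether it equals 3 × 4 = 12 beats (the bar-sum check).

1) 0.0ms=0b +346.32ms=4/7b
2) 346.32ms=4/7b +346.32ms=4/7b
3) 692.641ms=8/7b +346.32ms=4/7b
4) 1038.961ms=12/7b +346.32ms=4/7b
5) 1385.281ms=16/7b +346.32ms=4/7b
6) 1731.602ms=20/7b +346.32ms=4/7b
7) 2077.922ms=24/7b +346.32ms=4/7b
8) 2424.242ms=4b +2424.242ms=4b
9) 4848.485ms=8b +909.091ms=3/2b
10) 5757.576ms=19/2b +454.545ms=3/4b
11) 6212.121ms=41/4b +454.545ms=3/4b
12) 6666.667ms=11b +606.061ms=1b
Σ=12b of 12 (99bpm 4/4) — PASS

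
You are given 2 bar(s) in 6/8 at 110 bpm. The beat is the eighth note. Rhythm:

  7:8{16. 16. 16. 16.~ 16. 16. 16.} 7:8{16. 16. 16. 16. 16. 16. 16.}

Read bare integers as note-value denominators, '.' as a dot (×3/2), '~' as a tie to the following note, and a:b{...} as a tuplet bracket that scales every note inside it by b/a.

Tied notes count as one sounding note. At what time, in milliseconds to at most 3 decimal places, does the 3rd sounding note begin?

1. 0.0ms @ 0 + 467.532ms (6/7)
2. 467.532ms @ 6/7 + 467.532ms (6/7)
3. 935.065ms @ 12/7 + 467.532ms (6/7)
4. 1402.597ms @ 18/7 + 935.065ms (12/7)
5. 2337.662ms @ 30/7 + 467.532ms (6/7)
6. 2805.195ms @ 36/7 + 467.532ms (6/7)
7. 3272.727ms @ 6 + 467.532ms (6/7)
8. 3740.26ms @ 48/7 + 467.532ms (6/7)
9. 4207.792ms @ 54/7 + 467.532ms (6/7)
10. 4675.325ms @ 60/7 + 467.532ms (6/7)
11. 5142.857ms @ 66/7 + 467.532ms (6/7)
12. 5610.39ms @ 72/7 + 467.532ms (6/7)
13. 6077.922ms @ 78/7 + 467.532ms (6/7)

note 3 onset = 12/7b = 935.065ms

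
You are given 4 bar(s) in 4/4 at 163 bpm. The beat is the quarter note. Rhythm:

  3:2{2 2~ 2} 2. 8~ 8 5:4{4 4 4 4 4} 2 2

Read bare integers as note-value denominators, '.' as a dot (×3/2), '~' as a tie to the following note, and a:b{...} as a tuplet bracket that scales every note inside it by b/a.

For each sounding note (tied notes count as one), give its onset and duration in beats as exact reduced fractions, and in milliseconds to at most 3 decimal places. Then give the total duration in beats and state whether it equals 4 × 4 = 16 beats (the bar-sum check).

1) 0.0ms=0b +490.798ms=4/3b
2) 490.798ms=4/3b +981.595ms=8/3b
3) 1472.393ms=4b +1104.294ms=3b
4) 2576.687ms=7b +368.098ms=1b
5) 2944.785ms=8b +294.479ms=4/5b
6) 3239.264ms=44/5b +294.479ms=4/5b
7) 3533.742ms=48/5b +294.479ms=4/5b
8) 3828.221ms=52/5b +294.479ms=4/5b
9) 4122.699ms=56/5b +294.479ms=4/5b
10) 4417.178ms=12b +736.196ms=2b
11) 5153.374ms=14b +736.196ms=2b
Σ=16b of 16 (163bpm 4/4) — PASS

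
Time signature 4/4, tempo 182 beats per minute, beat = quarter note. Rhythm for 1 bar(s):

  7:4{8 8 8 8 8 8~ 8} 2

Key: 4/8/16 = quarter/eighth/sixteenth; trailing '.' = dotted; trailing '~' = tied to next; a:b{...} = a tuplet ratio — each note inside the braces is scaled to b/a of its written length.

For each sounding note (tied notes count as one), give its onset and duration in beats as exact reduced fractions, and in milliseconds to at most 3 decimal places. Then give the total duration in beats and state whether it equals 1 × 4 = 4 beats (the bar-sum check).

1) 0.0ms=0b +94.192ms=2/7b
2) 94.192ms=2/7b +94.192ms=2/7b
3) 188.383ms=4/7b +94.192ms=2/7b
4) 282.575ms=6/7b +94.192ms=2/7b
5) 376.766ms=8/7b +94.192ms=2/7b
6) 470.958ms=10/7b +188.383ms=4/7b
7) 659.341ms=2b +659.341ms=2b
Σ=4b of 4 (182bpm 4/4) — PASS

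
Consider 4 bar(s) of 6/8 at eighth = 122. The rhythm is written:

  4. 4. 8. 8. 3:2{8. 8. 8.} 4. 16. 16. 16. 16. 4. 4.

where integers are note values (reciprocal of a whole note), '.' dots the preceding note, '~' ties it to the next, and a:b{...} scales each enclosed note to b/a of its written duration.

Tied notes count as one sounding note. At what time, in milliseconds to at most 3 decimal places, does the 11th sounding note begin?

1. 0.0ms @ 0 + 1475.41ms (3)
2. 1475.41ms @ 3 + 1475.41ms (3)
3. 2950.82ms @ 6 + 737.705ms (3/2)
4. 3688.525ms @ 15/2 + 737.705ms (3/2)
5. 4426.23ms @ 9 + 491.803ms (1)
6. 4918.033ms @ 10 + 491.803ms (1)
7. 5409.836ms @ 11 + 491.803ms (1)
8. 5901.639ms @ 12 + 1475.41ms (3)
9. 7377.049ms @ 15 + 368.852ms (3/4)
10. 7745.902ms @ 63/4 + 368.852ms (3/4)
11. 8114.754ms @ 33/2 + 368.852ms (3/4)
12. 8483.607ms @ 69/4 + 368.852ms (3/4)
13. 8852.459ms @ 18 + 1475.41ms (3)
14. 10327.869ms @ 21 + 1475.41ms (3)

note 11 onset = 33/2b = 8114.754ms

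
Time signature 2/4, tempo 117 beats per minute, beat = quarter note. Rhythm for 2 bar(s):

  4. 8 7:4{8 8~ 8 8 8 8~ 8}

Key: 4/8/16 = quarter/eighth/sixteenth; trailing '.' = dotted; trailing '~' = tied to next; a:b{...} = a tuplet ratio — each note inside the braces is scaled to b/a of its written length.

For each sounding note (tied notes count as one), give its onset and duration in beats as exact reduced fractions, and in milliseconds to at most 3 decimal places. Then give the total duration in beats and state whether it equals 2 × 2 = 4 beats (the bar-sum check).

1) 0.0ms=0b +769.231ms=3/2b
2) 769.231ms=3/2b +256.41ms=1/2b
3) 1025.641ms=2b +146.52ms=2/7b
4) 1172.161ms=16/7b +293.04ms=4/7b
5) 1465.201ms=20/7b +146.52ms=2/7b
6) 1611.722ms=22/7b +146.52ms=2/7b
7) 1758.242ms=24/7b +293.04ms=4/7b
Σ=4b of 4 (117bpm 2/4) — PASS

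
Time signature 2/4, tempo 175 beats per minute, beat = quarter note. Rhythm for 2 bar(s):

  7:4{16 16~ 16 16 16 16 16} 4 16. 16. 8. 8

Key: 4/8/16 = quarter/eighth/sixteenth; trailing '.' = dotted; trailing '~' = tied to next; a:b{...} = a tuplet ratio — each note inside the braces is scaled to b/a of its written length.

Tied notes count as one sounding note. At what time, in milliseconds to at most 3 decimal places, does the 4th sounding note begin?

1. 0.0ms @ 0 + 48.98ms (1/7)
2. 48.98ms @ 1/7 + 97.959ms (2/7)
3. 146.939ms @ 3/7 + 48.98ms (1/7)
4. 195.918ms @ 4/7 + 48.98ms (1/7)
5. 244.898ms @ 5/7 + 48.98ms (1/7)
6. 293.878ms @ 6/7 + 48.98ms (1/7)
7. 342.857ms @ 1 + 342.857ms (1)
8. 685.714ms @ 2 + 128.571ms (3/8)
9. 814.286ms @ 19/8 + 128.571ms (3/8)
10. 942.857ms @ 11/4 + 257.143ms (3/4)
11. 1200.0ms @ 7/2 + 171.429ms (1/2)

note 4 onset = 4/7b = 195.918ms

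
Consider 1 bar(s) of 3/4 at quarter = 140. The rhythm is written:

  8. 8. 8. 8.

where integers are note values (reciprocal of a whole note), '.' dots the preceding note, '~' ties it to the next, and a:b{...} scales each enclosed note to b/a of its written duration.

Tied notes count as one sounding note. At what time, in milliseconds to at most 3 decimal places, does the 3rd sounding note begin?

note 3 onset = 3/2b = 642.857ms

1. 0.0ms @ 0 + 321.429ms (3/4)
2. 321.429ms @ 3/4 + 321.429ms (3/4)
3. 642.857ms @ 3/2 + 321.429ms (3/4)
4. 964.286ms @ 9/4 + 321.429ms (3/4)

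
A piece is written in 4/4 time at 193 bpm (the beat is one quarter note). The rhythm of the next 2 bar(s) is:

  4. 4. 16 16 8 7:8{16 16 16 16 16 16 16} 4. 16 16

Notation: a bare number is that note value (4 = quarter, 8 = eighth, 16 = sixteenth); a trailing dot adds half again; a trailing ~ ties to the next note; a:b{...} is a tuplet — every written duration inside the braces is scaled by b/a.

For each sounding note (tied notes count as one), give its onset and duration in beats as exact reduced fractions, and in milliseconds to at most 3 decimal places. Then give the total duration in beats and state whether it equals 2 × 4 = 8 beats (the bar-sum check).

1) 0.0ms=0b +466.321ms=3/2b
2) 466.321ms=3/2b +466.321ms=3/2b
3) 932.642ms=3b +77.72ms=1/4b
4) 1010.363ms=13/4b +77.72ms=1/4b
5) 1088.083ms=7/2b +155.44ms=1/2b
6) 1243.523ms=4b +88.823ms=2/7b
7) 1332.346ms=30/7b +88.823ms=2/7b
8) 1421.17ms=32/7b +88.823ms=2/7b
9) 1509.993ms=34/7b +88.823ms=2/7b
10) 1598.816ms=36/7b +88.823ms=2/7b
11) 1687.639ms=38/7b +88.823ms=2/7b
12) 1776.462ms=40/7b +88.823ms=2/7b
13) 1865.285ms=6b +466.321ms=3/2b
14) 2331.606ms=15/2b +77.72ms=1/4b
15) 2409.326ms=31/4b +77.72ms=1/4b
Σ=8b of 8 (193bpm 4/4) — PASS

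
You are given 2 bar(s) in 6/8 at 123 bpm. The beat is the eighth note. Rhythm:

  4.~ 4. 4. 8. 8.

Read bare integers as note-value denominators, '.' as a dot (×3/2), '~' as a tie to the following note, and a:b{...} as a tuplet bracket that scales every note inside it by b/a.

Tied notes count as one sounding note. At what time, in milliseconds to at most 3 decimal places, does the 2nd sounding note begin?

1. 0.0ms @ 0 + 2926.829ms (6)
2. 2926.829ms @ 6 + 1463.415ms (3)
3. 4390.244ms @ 9 + 731.707ms (3/2)
4. 5121.951ms @ 21/2 + 731.707ms (3/2)

note 2 onset = 6b = 2926.829ms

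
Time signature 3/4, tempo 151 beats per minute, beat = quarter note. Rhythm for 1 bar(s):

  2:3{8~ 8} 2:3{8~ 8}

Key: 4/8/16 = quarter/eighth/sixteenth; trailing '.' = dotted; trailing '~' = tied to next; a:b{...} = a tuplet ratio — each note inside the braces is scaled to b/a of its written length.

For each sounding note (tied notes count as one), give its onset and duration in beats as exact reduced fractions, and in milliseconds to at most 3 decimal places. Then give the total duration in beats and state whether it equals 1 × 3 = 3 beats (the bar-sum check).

1) 0.0ms=0b +596.026ms=3/2b
2) 596.026ms=3/2b +596.026ms=3/2b
Σ=3b of 3 (151bpm 3/4) — PASS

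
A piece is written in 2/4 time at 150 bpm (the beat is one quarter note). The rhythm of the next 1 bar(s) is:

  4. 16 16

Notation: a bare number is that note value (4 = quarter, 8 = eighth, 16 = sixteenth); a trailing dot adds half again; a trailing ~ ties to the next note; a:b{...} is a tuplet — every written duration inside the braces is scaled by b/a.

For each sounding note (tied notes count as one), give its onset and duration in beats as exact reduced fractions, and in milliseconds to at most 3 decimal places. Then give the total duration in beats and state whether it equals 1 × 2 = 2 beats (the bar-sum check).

1) 0.0ms=0b +600.0ms=3/2b
2) 600.0ms=3/2b +100.0ms=1/4b
3) 700.0ms=7/4b +100.0ms=1/4b
Σ=2b of 2 (150bpm 2/4) — PASS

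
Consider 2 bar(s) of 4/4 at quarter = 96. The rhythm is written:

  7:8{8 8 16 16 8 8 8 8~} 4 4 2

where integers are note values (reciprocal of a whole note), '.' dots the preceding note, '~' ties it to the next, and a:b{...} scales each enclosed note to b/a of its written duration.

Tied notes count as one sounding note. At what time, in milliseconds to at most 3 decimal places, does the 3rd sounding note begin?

note 3 onset = 8/7b = 714.286ms

1. 0.0ms @ 0 + 357.143ms (4/7)
2. 357.143ms @ 4/7 + 357.143ms (4/7)
3. 714.286ms @ 8/7 + 178.571ms (2/7)
4. 892.857ms @ 10/7 + 178.571ms (2/7)
5. 1071.429ms @ 12/7 + 357.143ms (4/7)
6. 1428.571ms @ 16/7 + 357.143ms (4/7)
7. 1785.714ms @ 20/7 + 357.143ms (4/7)
8. 2142.857ms @ 24/7 + 982.143ms (11/7)
9. 3125.0ms @ 5 + 625.0ms (1)
10. 3750.0ms @ 6 + 1250.0ms (2)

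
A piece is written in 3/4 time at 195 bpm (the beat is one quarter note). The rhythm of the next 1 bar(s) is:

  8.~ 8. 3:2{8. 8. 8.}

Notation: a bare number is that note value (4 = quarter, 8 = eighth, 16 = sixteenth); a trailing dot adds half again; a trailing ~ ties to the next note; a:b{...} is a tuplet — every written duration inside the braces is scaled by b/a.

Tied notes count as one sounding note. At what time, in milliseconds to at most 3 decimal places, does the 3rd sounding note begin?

1. 0.0ms @ 0 + 461.538ms (3/2)
2. 461.538ms @ 3/2 + 153.846ms (1/2)
3. 615.385ms @ 2 + 153.846ms (1/2)
4. 769.231ms @ 5/2 + 153.846ms (1/2)

note 3 onset = 2b = 615.385ms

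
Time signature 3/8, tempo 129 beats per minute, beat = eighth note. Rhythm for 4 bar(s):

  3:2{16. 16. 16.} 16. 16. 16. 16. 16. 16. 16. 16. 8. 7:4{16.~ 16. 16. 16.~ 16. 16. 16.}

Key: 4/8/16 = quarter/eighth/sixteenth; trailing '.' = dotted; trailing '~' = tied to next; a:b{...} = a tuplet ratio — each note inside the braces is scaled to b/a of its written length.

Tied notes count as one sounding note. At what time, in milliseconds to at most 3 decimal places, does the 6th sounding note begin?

note 6 onset = 3b = 1395.349ms

1. 0.0ms @ 0 + 232.558ms (1/2)
2. 232.558ms @ 1/2 + 232.558ms (1/2)
3. 465.116ms @ 1 + 232.558ms (1/2)
4. 697.674ms @ 3/2 + 348.837ms (3/4)
5. 1046.512ms @ 9/4 + 348.837ms (3/4)
6. 1395.349ms @ 3 + 348.837ms (3/4)
7. 1744.186ms @ 15/4 + 348.837ms (3/4)
8. 2093.023ms @ 9/2 + 348.837ms (3/4)
9. 2441.86ms @ 21/4 + 348.837ms (3/4)
10. 2790.698ms @ 6 + 348.837ms (3/4)
11. 3139.535ms @ 27/4 + 348.837ms (3/4)
12. 3488.372ms @ 15/2 + 697.674ms (3/2)
13. 4186.047ms @ 9 + 398.671ms (6/7)
14. 4584.718ms @ 69/7 + 199.336ms (3/7)
15. 4784.053ms @ 72/7 + 398.671ms (6/7)
16. 5182.724ms @ 78/7 + 199.336ms (3/7)
17. 5382.06ms @ 81/7 + 199.336ms (3/7)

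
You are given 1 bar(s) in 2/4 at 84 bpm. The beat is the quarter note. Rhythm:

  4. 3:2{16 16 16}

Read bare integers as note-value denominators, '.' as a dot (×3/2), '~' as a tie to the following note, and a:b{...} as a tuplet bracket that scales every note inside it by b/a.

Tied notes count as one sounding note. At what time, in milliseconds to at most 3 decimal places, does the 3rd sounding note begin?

note 3 onset = 5/3b = 1190.476ms

1. 0.0ms @ 0 + 1071.429ms (3/2)
2. 1071.429ms @ 3/2 + 119.048ms (1/6)
3. 1190.476ms @ 5/3 + 119.048ms (1/6)
4. 1309.524ms @ 11/6 + 119.048ms (1/6)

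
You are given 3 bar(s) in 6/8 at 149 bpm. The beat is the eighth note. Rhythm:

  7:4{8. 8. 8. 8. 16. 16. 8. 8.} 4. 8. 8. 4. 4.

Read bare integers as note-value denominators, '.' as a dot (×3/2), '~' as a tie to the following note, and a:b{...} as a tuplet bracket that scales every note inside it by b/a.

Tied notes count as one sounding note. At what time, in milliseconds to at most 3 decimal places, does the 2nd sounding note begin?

1. 0.0ms @ 0 + 345.158ms (6/7)
2. 345.158ms @ 6/7 + 345.158ms (6/7)
3. 690.316ms @ 12/7 + 345.158ms (6/7)
4. 1035.475ms @ 18/7 + 345.158ms (6/7)
5. 1380.633ms @ 24/7 + 172.579ms (3/7)
6. 1553.212ms @ 27/7 + 172.579ms (3/7)
7. 1725.791ms @ 30/7 + 345.158ms (6/7)
8. 2070.949ms @ 36/7 + 345.158ms (6/7)
9. 2416.107ms @ 6 + 1208.054ms (3)
10. 3624.161ms @ 9 + 604.027ms (3/2)
11. 4228.188ms @ 21/2 + 604.027ms (3/2)
12. 4832.215ms @ 12 + 1208.054ms (3)
13. 6040.268ms @ 15 + 1208.054ms (3)

note 2 onset = 6/7b = 345.158ms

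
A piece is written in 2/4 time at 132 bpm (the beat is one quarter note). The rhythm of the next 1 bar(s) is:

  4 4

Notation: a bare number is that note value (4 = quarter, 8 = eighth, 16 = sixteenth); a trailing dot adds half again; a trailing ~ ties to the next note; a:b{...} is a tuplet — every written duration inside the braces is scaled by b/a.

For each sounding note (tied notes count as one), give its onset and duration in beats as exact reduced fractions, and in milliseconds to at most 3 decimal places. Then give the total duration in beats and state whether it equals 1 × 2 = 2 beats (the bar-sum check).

1) 0.0ms=0b +454.545ms=1b
2) 454.545ms=1b +454.545ms=1b
Σ=2b of 2 (132bpm 2/4) — PASS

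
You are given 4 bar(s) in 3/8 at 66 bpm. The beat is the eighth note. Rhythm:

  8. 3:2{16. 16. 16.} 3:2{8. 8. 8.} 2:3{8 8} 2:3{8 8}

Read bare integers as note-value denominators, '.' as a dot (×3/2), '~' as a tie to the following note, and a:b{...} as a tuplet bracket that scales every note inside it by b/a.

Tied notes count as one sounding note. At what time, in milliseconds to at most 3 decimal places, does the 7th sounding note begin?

1. 0.0ms @ 0 + 1363.636ms (3/2)
2. 1363.636ms @ 3/2 + 454.545ms (1/2)
3. 1818.182ms @ 2 + 454.545ms (1/2)
4. 2272.727ms @ 5/2 + 454.545ms (1/2)
5. 2727.273ms @ 3 + 909.091ms (1)
6. 3636.364ms @ 4 + 909.091ms (1)
7. 4545.455ms @ 5 + 909.091ms (1)
8. 5454.545ms @ 6 + 1363.636ms (3/2)
9. 6818.182ms @ 15/2 + 1363.636ms (3/2)
10. 8181.818ms @ 9 + 1363.636ms (3/2)
11. 9545.455ms @ 21/2 + 1363.636ms (3/2)

note 7 onset = 5b = 4545.455ms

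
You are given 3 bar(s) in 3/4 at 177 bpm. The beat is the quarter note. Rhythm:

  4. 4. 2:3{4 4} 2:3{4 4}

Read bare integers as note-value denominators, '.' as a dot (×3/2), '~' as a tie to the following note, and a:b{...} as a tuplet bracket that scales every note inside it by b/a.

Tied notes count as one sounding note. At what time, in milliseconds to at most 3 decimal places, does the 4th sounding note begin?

1. 0.0ms @ 0 + 508.475ms (3/2)
2. 508.475ms @ 3/2 + 508.475ms (3/2)
3. 1016.949ms @ 3 + 508.475ms (3/2)
4. 1525.424ms @ 9/2 + 508.475ms (3/2)
5. 2033.898ms @ 6 + 508.475ms (3/2)
6. 2542.373ms @ 15/2 + 508.475ms (3/2)

note 4 onset = 9/2b = 1525.424ms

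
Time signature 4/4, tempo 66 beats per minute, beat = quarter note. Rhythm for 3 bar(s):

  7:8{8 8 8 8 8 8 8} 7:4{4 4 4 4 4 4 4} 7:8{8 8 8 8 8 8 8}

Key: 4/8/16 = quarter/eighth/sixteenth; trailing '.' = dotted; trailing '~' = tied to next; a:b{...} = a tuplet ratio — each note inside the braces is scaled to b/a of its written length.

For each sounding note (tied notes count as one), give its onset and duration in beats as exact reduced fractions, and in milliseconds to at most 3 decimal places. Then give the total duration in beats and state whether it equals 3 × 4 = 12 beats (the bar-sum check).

1) 0.0ms=0b +519.481ms=4/7b
2) 519.481ms=4/7b +519.481ms=4/7b
3) 1038.961ms=8/7b +519.481ms=4/7b
4) 1558.442ms=12/7b +519.481ms=4/7b
5) 2077.922ms=16/7b +519.481ms=4/7b
6) 2597.403ms=20/7b +519.481ms=4/7b
7) 3116.883ms=24/7b +519.481ms=4/7b
8) 3636.364ms=4b +519.481ms=4/7b
9) 4155.844ms=32/7b +519.481ms=4/7b
10) 4675.325ms=36/7b +519.481ms=4/7b
11) 5194.805ms=40/7b +519.481ms=4/7b
12) 5714.286ms=44/7b +519.481ms=4/7b
13) 6233.766ms=48/7b +519.481ms=4/7b
14) 6753.247ms=52/7b +519.481ms=4/7b
15) 7272.727ms=8b +519.481ms=4/7b
16) 7792.208ms=60/7b +519.481ms=4/7b
17) 8311.688ms=64/7b +519.481ms=4/7b
18) 8831.169ms=68/7b +519.481ms=4/7b
19) 9350.649ms=72/7b +519.481ms=4/7b
20) 9870.13ms=76/7b +519.481ms=4/7b
21) 10389.61ms=80/7b +519.481ms=4/7b
Σ=12b of 12 (66bpm 4/4) — PASS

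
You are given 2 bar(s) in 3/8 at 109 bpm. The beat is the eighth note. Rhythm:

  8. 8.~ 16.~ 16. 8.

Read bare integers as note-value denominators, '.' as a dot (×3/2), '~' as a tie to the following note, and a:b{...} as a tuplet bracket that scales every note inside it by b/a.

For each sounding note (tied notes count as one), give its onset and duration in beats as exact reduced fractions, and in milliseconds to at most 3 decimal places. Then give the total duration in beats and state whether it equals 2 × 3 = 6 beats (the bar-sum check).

1) 0.0ms=0b +825.688ms=3/2b
2) 825.688ms=3/2b +1651.376ms=3b
3) 2477.064ms=9/2b +825.688ms=3/2b
Σ=6b of 6 (109bpm 3/8) — PASS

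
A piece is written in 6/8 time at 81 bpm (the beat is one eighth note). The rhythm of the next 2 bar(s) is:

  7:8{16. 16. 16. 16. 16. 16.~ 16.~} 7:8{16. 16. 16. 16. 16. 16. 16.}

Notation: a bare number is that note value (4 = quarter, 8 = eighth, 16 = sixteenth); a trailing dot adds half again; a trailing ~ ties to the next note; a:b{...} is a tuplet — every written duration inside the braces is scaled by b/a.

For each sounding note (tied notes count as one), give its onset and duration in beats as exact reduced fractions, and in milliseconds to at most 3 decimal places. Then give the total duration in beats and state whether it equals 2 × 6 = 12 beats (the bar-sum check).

1) 0.0ms=0b +634.921ms=6/7b
2) 634.921ms=6/7b +634.921ms=6/7b
3) 1269.841ms=12/7b +634.921ms=6/7b
4) 1904.762ms=18/7b +634.921ms=6/7b
5) 2539.683ms=24/7b +634.921ms=6/7b
6) 3174.603ms=30/7b +1904.762ms=18/7b
7) 5079.365ms=48/7b +634.921ms=6/7b
8) 5714.286ms=54/7b +634.921ms=6/7b
9) 6349.206ms=60/7b +634.921ms=6/7b
10) 6984.127ms=66/7b +634.921ms=6/7b
11) 7619.048ms=72/7b +634.921ms=6/7b
12) 8253.968ms=78/7b +634.921ms=6/7b
Σ=12b of 12 (81bpm 6/8) — PASS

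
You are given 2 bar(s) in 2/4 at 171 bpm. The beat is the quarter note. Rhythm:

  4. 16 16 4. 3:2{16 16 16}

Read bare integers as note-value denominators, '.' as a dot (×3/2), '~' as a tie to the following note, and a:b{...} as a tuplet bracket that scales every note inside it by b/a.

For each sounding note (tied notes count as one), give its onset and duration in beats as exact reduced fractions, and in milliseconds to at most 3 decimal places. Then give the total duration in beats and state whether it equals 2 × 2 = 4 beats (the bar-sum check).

1) 0.0ms=0b +526.316ms=3/2b
2) 526.316ms=3/2b +87.719ms=1/4b
3) 614.035ms=7/4b +87.719ms=1/4b
4) 701.754ms=2b +526.316ms=3/2b
5) 1228.07ms=7/2b +58.48ms=1/6b
6) 1286.55ms=11/3b +58.48ms=1/6b
7) 1345.029ms=23/6b +58.48ms=1/6b
Σ=4b of 4 (171bpm 2/4) — PASS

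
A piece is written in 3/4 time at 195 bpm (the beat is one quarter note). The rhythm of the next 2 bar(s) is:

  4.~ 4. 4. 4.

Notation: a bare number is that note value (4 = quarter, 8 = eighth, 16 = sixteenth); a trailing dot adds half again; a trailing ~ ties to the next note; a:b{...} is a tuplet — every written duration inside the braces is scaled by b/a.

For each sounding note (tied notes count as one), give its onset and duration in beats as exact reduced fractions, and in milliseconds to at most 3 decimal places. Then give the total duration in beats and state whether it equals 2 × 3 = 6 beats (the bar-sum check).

1) 0.0ms=0b +923.077ms=3b
2) 923.077ms=3b +461.538ms=3/2b
3) 1384.615ms=9/2b +461.538ms=3/2b
Σ=6b of 6 (195bpm 3/4) — PASS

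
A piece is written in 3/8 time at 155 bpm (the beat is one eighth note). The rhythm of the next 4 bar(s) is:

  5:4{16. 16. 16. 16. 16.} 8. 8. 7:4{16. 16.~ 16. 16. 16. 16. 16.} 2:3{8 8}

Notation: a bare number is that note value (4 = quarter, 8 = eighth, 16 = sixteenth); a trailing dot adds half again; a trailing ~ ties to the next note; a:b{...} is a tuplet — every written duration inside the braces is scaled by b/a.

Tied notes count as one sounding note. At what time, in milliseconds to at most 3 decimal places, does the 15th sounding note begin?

1. 0.0ms @ 0 + 232.258ms (3/5)
2. 232.258ms @ 3/5 + 232.258ms (3/5)
3. 464.516ms @ 6/5 + 232.258ms (3/5)
4. 696.774ms @ 9/5 + 232.258ms (3/5)
5. 929.032ms @ 12/5 + 232.258ms (3/5)
6. 1161.29ms @ 3 + 580.645ms (3/2)
7. 1741.935ms @ 9/2 + 580.645ms (3/2)
8. 2322.581ms @ 6 + 165.899ms (3/7)
9. 2488.479ms @ 45/7 + 331.797ms (6/7)
10. 2820.276ms @ 51/7 + 165.899ms (3/7)
11. 2986.175ms @ 54/7 + 165.899ms (3/7)
12. 3152.074ms @ 57/7 + 165.899ms (3/7)
13. 3317.972ms @ 60/7 + 165.899ms (3/7)
14. 3483.871ms @ 9 + 580.645ms (3/2)
15. 4064.516ms @ 21/2 + 580.645ms (3/2)

note 15 onset = 21/2b = 4064.516ms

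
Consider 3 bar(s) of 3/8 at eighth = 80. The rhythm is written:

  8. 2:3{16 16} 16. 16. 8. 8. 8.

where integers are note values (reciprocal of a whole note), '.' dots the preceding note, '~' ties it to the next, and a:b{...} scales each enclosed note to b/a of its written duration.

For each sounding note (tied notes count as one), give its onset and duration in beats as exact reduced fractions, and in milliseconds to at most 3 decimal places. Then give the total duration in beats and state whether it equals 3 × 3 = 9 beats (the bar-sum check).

1) 0.0ms=0b +1125.0ms=3/2b
2) 1125.0ms=3/2b +562.5ms=3/4b
3) 1687.5ms=9/4b +562.5ms=3/4b
4) 2250.0ms=3b +562.5ms=3/4b
5) 2812.5ms=15/4b +562.5ms=3/4b
6) 3375.0ms=9/2b +1125.0ms=3/2b
7) 4500.0ms=6b +1125.0ms=3/2b
8) 5625.0ms=15/2b +1125.0ms=3/2b
Σ=9b of 9 (80bpm 3/8) — PASS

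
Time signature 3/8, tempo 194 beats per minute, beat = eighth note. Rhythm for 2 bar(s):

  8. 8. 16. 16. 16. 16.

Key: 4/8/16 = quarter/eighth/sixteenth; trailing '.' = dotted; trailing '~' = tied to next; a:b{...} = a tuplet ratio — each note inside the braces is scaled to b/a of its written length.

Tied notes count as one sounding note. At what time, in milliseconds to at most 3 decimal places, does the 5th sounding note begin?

note 5 onset = 9/2b = 1391.753ms

1. 0.0ms @ 0 + 463.918ms (3/2)
2. 463.918ms @ 3/2 + 463.918ms (3/2)
3. 927.835ms @ 3 + 231.959ms (3/4)
4. 1159.794ms @ 15/4 + 231.959ms (3/4)
5. 1391.753ms @ 9/2 + 231.959ms (3/4)
6. 1623.711ms @ 21/4 + 231.959ms (3/4)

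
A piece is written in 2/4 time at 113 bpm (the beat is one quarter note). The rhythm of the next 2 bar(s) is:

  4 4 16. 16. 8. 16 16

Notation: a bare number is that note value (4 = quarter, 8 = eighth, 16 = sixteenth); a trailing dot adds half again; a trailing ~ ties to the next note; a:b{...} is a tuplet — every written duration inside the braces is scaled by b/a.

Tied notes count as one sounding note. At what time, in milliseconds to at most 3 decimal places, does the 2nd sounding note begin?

1. 0.0ms @ 0 + 530.973ms (1)
2. 530.973ms @ 1 + 530.973ms (1)
3. 1061.947ms @ 2 + 199.115ms (3/8)
4. 1261.062ms @ 19/8 + 199.115ms (3/8)
5. 1460.177ms @ 11/4 + 398.23ms (3/4)
6. 1858.407ms @ 7/2 + 132.743ms (1/4)
7. 1991.15ms @ 15/4 + 132.743ms (1/4)

note 2 onset = 1b = 530.973ms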